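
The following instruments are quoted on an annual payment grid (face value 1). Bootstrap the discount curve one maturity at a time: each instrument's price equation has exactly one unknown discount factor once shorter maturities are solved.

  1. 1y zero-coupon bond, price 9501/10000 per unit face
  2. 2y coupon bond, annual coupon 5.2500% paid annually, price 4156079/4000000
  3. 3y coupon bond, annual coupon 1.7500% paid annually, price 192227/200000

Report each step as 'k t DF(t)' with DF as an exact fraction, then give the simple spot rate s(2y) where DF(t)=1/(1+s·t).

1 1 9501/10000
2 2 4699/5000
3 3 9121/10000
s(2y) = (1/(4699/5000) − 1)/(2) = 301/9398 ≈ 3.2028%

step 1 [1y] zero: DF = P = 9501/10000 ≈ 0.950100
step 2 [2y] bond c/1=21/400: DF=(4156079/4000000 − 21/400·(0.950100))/(1+21/400) = 4699/5000 ≈ 0.939800
step 3 [3y] bond c/1=7/400: DF=(192227/200000 − 7/400·(0.950100+0.939800))/(1+7/400) = 9121/10000 ≈ 0.912100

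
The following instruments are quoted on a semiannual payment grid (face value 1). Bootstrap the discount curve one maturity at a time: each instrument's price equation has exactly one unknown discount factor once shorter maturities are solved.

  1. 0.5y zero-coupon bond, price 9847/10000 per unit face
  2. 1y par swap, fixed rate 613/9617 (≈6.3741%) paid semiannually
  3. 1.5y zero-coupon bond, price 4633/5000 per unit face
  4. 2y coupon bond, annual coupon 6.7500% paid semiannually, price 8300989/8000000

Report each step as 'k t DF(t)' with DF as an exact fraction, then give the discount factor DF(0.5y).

1 1/2 9847/10000
2 1 9387/10000
3 3/2 4633/5000
4 2 9107/10000
DF(0.5y) = 9847/10000 ≈ 0.984700

step 1 [0.5y] zero: DF = P = 9847/10000 ≈ 0.984700
step 2 [1y] swap r/2=613/19234: DF=(1 − 613/19234·(0.984700))/(1+613/19234) = 9387/10000 ≈ 0.938700
step 3 [1.5y] zero: DF = P = 4633/5000 ≈ 0.926600
step 4 [2y] bond c/2=27/800: DF=(8300989/8000000 − 27/800·(0.984700+0.938700+0.926600))/(1+27/800) = 9107/10000 ≈ 0.910700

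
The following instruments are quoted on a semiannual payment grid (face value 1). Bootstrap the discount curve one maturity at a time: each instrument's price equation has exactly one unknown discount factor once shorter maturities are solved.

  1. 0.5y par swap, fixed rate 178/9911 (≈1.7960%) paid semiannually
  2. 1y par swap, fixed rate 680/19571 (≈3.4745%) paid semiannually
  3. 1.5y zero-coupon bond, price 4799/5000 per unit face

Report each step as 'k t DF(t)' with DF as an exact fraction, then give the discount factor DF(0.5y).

step 1 [0.5y] swap r/2=89/9911: DF=(1 − 89/9911·(0))/(1+89/9911) = 9911/10000 ≈ 0.991100
step 2 [1y] swap r/2=340/19571: DF=(1 − 340/19571·(0.991100))/(1+340/19571) = 483/500 ≈ 0.966000
step 3 [1.5y] zero: DF = P = 4799/5000 ≈ 0.959800

1 1/2 9911/10000
2 1 483/500
3 3/2 4799/5000
DF(0.5y) = 9911/10000 ≈ 0.991100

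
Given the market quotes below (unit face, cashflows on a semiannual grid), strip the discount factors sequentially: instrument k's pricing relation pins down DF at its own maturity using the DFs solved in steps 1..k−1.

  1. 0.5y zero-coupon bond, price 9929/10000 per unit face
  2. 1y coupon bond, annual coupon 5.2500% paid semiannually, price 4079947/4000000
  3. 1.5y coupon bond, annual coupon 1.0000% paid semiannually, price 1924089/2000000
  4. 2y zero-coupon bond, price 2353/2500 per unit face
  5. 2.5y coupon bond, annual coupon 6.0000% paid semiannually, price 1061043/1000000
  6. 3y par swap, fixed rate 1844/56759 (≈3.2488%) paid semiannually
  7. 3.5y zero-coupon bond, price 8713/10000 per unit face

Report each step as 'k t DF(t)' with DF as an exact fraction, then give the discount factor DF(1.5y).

1 1/2 9929/10000
2 1 1937/2000
3 3/2 379/400
4 2 2353/2500
5 5/2 459/500
6 3 4539/5000
7 7/2 8713/10000
DF(1.5y) = 379/400 ≈ 0.947500

step 1 [0.5y] zero: DF = P = 9929/10000 ≈ 0.992900
step 2 [1y] bond c/2=21/800: DF=(4079947/4000000 − 21/800·(0.992900))/(1+21/800) = 1937/2000 ≈ 0.968500
step 3 [1.5y] bond c/2=1/200: DF=(1924089/2000000 − 1/200·(0.992900+0.968500))/(1+1/200) = 379/400 ≈ 0.947500
step 4 [2y] zero: DF = P = 2353/2500 ≈ 0.941200
step 5 [2.5y] bond c/2=3/100: DF=(1061043/1000000 − 3/100·(0.992900+0.968500+0.947500+0.941200))/(1+3/100) = 459/500 ≈ 0.918000
step 6 [3y] swap r/2=922/56759: DF=(1 − 922/56759·(0.992900+0.968500+0.947500+0.941200+0.918000))/(1+922/56759) = 4539/5000 ≈ 0.907800
step 7 [3.5y] zero: DF = P = 8713/10000 ≈ 0.871300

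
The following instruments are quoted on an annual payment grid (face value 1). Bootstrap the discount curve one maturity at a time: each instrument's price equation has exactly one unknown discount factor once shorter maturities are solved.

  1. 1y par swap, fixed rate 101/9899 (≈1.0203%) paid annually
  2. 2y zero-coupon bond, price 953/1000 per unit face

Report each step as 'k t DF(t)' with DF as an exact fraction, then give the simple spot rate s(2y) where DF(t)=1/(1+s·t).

1 1 9899/10000
2 2 953/1000
s(2y) = (1/(953/1000) − 1)/(2) = 47/1906 ≈ 2.4659%

step 1 [1y] swap r/1=101/9899: DF=(1 − 101/9899·(0))/(1+101/9899) = 9899/10000 ≈ 0.989900
step 2 [2y] zero: DF = P = 953/1000 ≈ 0.953000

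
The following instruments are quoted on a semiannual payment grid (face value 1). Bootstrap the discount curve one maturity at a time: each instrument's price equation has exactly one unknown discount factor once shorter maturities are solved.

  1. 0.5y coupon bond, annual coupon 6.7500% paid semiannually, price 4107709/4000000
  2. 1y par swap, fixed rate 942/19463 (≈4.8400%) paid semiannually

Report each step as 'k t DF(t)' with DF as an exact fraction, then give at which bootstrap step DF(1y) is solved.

step 1 [0.5y] bond c/2=27/800: DF=(4107709/4000000 − 27/800·(0))/(1+27/800) = 4967/5000 ≈ 0.993400
step 2 [1y] swap r/2=471/19463: DF=(1 − 471/19463·(0.993400))/(1+471/19463) = 9529/10000 ≈ 0.952900

1 1/2 4967/5000
2 1 9529/10000
DF(1y) is solved at step 2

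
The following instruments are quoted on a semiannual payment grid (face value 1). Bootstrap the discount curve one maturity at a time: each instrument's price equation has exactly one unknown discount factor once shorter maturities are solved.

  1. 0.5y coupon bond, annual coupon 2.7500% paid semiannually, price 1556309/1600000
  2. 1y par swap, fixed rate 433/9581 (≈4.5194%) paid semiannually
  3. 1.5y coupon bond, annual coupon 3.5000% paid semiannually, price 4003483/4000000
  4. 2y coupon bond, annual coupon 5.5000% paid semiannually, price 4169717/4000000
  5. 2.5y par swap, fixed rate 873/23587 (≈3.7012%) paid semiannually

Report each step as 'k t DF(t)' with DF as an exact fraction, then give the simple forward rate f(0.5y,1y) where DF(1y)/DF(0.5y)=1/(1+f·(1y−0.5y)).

step 1 [0.5y] bond c/2=11/800: DF=(1556309/1600000 − 11/800·(0))/(1+11/800) = 1919/2000 ≈ 0.959500
step 2 [1y] swap r/2=433/19162: DF=(1 − 433/19162·(0.959500))/(1+433/19162) = 9567/10000 ≈ 0.956700
step 3 [1.5y] bond c/2=7/400: DF=(4003483/4000000 − 7/400·(0.959500+0.956700))/(1+7/400) = 9507/10000 ≈ 0.950700
step 4 [2y] bond c/2=11/400: DF=(4169717/4000000 − 11/400·(0.959500+0.956700+0.950700))/(1+11/400) = 4689/5000 ≈ 0.937800
step 5 [2.5y] swap r/2=873/47174: DF=(1 − 873/47174·(0.959500+0.956700+0.950700+0.937800))/(1+873/47174) = 9127/10000 ≈ 0.912700

1 1/2 1919/2000
2 1 9567/10000
3 3/2 9507/10000
4 2 4689/5000
5 5/2 9127/10000
f(0.5y,1y) = ((1919/2000)/(9567/10000) − 1)/(1/2) = 56/9567 ≈ 0.5853%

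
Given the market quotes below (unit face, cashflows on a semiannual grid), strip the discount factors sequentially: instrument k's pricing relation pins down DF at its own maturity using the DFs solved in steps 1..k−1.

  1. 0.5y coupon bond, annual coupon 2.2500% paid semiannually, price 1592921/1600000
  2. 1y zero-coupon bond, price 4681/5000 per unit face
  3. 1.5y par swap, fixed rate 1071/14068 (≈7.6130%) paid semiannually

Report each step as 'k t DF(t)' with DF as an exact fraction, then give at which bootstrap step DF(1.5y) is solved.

1 1/2 1969/2000
2 1 4681/5000
3 3/2 8929/10000
DF(1.5y) is solved at step 3

step 1 [0.5y] bond c/2=9/800: DF=(1592921/1600000 − 9/800·(0))/(1+9/800) = 1969/2000 ≈ 0.984500
step 2 [1y] zero: DF = P = 4681/5000 ≈ 0.936200
step 3 [1.5y] swap r/2=1071/28136: DF=(1 − 1071/28136·(0.984500+0.936200))/(1+1071/28136) = 8929/10000 ≈ 0.892900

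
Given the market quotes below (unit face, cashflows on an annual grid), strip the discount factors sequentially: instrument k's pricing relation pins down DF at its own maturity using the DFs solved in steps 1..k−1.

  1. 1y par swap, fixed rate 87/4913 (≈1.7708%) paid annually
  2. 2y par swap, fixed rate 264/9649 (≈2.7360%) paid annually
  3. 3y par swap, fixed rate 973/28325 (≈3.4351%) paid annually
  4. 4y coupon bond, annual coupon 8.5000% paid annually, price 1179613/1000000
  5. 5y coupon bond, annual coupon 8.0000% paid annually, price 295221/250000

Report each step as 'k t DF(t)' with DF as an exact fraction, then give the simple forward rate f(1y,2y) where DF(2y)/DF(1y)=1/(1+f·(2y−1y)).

1 1 4913/5000
2 2 592/625
3 3 9027/10000
4 4 8653/10000
5 5 1639/2000
f(1y,2y) = ((4913/5000)/(592/625) − 1)/(1) = 177/4736 ≈ 3.7373%

step 1 [1y] swap r/1=87/4913: DF=(1 − 87/4913·(0))/(1+87/4913) = 4913/5000 ≈ 0.982600
step 2 [2y] swap r/1=264/9649: DF=(1 − 264/9649·(0.982600))/(1+264/9649) = 592/625 ≈ 0.947200
step 3 [3y] swap r/1=973/28325: DF=(1 − 973/28325·(0.982600+0.947200))/(1+973/28325) = 9027/10000 ≈ 0.902700
step 4 [4y] bond c/1=17/200: DF=(1179613/1000000 − 17/200·(0.982600+0.947200+0.902700))/(1+17/200) = 8653/10000 ≈ 0.865300
step 5 [5y] bond c/1=2/25: DF=(295221/250000 − 2/25·(0.982600+0.947200+0.902700+0.865300))/(1+2/25) = 1639/2000 ≈ 0.819500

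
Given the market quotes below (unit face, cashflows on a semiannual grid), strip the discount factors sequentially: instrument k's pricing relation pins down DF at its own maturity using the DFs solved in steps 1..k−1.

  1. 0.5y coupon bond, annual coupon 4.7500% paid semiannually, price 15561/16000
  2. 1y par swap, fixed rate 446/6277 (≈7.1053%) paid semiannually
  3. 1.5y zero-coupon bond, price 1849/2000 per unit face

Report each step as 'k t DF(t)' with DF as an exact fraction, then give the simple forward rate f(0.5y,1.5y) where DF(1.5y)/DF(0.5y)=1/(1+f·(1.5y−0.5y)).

1 1/2 19/20
2 1 9331/10000
3 3/2 1849/2000
f(0.5y,1.5y) = ((19/20)/(1849/2000) − 1)/(1) = 51/1849 ≈ 2.7582%

step 1 [0.5y] bond c/2=19/800: DF=(15561/16000 − 19/800·(0))/(1+19/800) = 19/20 ≈ 0.950000
step 2 [1y] swap r/2=223/6277: DF=(1 − 223/6277·(0.950000))/(1+223/6277) = 9331/10000 ≈ 0.933100
step 3 [1.5y] zero: DF = P = 1849/2000 ≈ 0.924500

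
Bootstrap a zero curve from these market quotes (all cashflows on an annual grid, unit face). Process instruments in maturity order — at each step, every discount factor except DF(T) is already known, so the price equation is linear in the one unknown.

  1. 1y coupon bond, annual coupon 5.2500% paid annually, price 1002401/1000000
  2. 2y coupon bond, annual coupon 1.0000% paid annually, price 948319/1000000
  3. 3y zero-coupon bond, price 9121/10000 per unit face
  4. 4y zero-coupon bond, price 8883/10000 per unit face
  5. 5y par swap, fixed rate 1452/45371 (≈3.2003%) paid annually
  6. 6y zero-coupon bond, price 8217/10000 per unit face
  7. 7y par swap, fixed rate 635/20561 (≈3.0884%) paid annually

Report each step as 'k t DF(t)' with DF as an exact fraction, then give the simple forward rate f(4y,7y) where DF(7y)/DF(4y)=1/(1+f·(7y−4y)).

step 1 [1y] bond c/1=21/400: DF=(1002401/1000000 − 21/400·(0))/(1+21/400) = 2381/2500 ≈ 0.952400
step 2 [2y] bond c/1=1/100: DF=(948319/1000000 − 1/100·(0.952400))/(1+1/100) = 1859/2000 ≈ 0.929500
step 3 [3y] zero: DF = P = 9121/10000 ≈ 0.912100
step 4 [4y] zero: DF = P = 8883/10000 ≈ 0.888300
step 5 [5y] swap r/1=1452/45371: DF=(1 − 1452/45371·(0.952400+0.929500+0.912100+0.888300))/(1+1452/45371) = 2137/2500 ≈ 0.854800
step 6 [6y] zero: DF = P = 8217/10000 ≈ 0.821700
step 7 [7y] swap r/1=635/20561: DF=(1 − 635/20561·(0.952400+0.929500+0.912100+0.888300+0.854800+0.821700))/(1+635/20561) = 1619/2000 ≈ 0.809500

1 1 2381/2500
2 2 1859/2000
3 3 9121/10000
4 4 8883/10000
5 5 2137/2500
6 6 8217/10000
7 7 1619/2000
f(4y,7y) = ((8883/10000)/(1619/2000) − 1)/(3) = 788/24285 ≈ 3.2448%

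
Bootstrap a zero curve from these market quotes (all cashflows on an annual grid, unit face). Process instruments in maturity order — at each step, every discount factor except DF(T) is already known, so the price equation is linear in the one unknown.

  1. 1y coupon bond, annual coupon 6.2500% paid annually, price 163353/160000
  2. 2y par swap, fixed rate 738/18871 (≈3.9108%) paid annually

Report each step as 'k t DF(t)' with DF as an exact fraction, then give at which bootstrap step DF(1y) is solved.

step 1 [1y] bond c/1=1/16: DF=(163353/160000 − 1/16·(0))/(1+1/16) = 9609/10000 ≈ 0.960900
step 2 [2y] swap r/1=738/18871: DF=(1 − 738/18871·(0.960900))/(1+738/18871) = 4631/5000 ≈ 0.926200

1 1 9609/10000
2 2 4631/5000
DF(1y) is solved at step 1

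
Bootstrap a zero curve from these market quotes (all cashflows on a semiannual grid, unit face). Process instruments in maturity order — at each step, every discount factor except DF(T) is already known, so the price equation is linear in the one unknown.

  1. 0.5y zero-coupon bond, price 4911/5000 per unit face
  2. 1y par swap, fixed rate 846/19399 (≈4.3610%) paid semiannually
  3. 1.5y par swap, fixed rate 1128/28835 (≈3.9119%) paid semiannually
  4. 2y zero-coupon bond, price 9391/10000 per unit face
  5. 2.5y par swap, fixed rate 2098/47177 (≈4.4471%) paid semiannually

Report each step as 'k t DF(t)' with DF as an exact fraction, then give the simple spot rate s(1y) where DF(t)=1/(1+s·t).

step 1 [0.5y] zero: DF = P = 4911/5000 ≈ 0.982200
step 2 [1y] swap r/2=423/19399: DF=(1 − 423/19399·(0.982200))/(1+423/19399) = 9577/10000 ≈ 0.957700
step 3 [1.5y] swap r/2=564/28835: DF=(1 − 564/28835·(0.982200+0.957700))/(1+564/28835) = 2359/2500 ≈ 0.943600
step 4 [2y] zero: DF = P = 9391/10000 ≈ 0.939100
step 5 [2.5y] swap r/2=1049/47177: DF=(1 − 1049/47177·(0.982200+0.957700+0.943600+0.939100))/(1+1049/47177) = 8951/10000 ≈ 0.895100

1 1/2 4911/5000
2 1 9577/10000
3 3/2 2359/2500
4 2 9391/10000
5 5/2 8951/10000
s(1y) = (1/(9577/10000) − 1)/(1) = 423/9577 ≈ 4.4168%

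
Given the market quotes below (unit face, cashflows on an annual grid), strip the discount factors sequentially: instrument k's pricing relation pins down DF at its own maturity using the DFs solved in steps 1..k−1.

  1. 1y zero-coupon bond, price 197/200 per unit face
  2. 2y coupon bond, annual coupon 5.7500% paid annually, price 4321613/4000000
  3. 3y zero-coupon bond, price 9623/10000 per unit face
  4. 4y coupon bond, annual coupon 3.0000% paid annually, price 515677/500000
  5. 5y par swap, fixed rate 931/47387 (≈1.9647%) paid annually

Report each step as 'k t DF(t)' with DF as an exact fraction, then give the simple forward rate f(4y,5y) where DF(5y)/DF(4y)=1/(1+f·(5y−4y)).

step 1 [1y] zero: DF = P = 197/200 ≈ 0.985000
step 2 [2y] bond c/1=23/400: DF=(4321613/4000000 − 23/400·(0.985000))/(1+23/400) = 9681/10000 ≈ 0.968100
step 3 [3y] zero: DF = P = 9623/10000 ≈ 0.962300
step 4 [4y] bond c/1=3/100: DF=(515677/500000 − 3/100·(0.985000+0.968100+0.962300))/(1+3/100) = 2291/2500 ≈ 0.916400
step 5 [5y] swap r/1=931/47387: DF=(1 − 931/47387·(0.985000+0.968100+0.962300+0.916400))/(1+931/47387) = 9069/10000 ≈ 0.906900

1 1 197/200
2 2 9681/10000
3 3 9623/10000
4 4 2291/2500
5 5 9069/10000
f(4y,5y) = ((2291/2500)/(9069/10000) − 1)/(1) = 95/9069 ≈ 1.0475%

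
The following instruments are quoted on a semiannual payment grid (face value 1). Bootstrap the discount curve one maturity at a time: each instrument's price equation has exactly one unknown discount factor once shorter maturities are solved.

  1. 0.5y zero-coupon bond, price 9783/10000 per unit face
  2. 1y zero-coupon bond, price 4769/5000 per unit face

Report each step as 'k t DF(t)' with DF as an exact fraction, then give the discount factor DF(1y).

step 1 [0.5y] zero: DF = P = 9783/10000 ≈ 0.978300
step 2 [1y] zero: DF = P = 4769/5000 ≈ 0.953800

1 1/2 9783/10000
2 1 4769/5000
DF(1y) = 4769/5000 ≈ 0.953800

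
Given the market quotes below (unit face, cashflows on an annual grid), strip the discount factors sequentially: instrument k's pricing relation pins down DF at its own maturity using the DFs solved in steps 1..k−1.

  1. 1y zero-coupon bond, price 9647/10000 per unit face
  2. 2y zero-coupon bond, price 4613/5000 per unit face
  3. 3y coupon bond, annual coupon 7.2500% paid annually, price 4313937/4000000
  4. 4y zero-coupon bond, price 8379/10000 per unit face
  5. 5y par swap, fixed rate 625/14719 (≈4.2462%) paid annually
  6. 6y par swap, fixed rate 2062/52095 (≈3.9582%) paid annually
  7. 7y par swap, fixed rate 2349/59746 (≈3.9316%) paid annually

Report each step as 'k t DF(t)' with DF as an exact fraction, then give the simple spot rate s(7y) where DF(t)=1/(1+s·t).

step 1 [1y] zero: DF = P = 9647/10000 ≈ 0.964700
step 2 [2y] zero: DF = P = 4613/5000 ≈ 0.922600
step 3 [3y] bond c/1=29/400: DF=(4313937/4000000 − 29/400·(0.964700+0.922600))/(1+29/400) = 439/500 ≈ 0.878000
step 4 [4y] zero: DF = P = 8379/10000 ≈ 0.837900
step 5 [5y] swap r/1=625/14719: DF=(1 − 625/14719·(0.964700+0.922600+0.878000+0.837900))/(1+625/14719) = 13/16 ≈ 0.812500
step 6 [6y] swap r/1=2062/52095: DF=(1 − 2062/52095·(0.964700+0.922600+0.878000+0.837900+0.812500))/(1+2062/52095) = 3969/5000 ≈ 0.793800
step 7 [7y] swap r/1=2349/59746: DF=(1 − 2349/59746·(0.964700+0.922600+0.878000+0.837900+0.812500+0.793800))/(1+2349/59746) = 7651/10000 ≈ 0.765100

1 1 9647/10000
2 2 4613/5000
3 3 439/500
4 4 8379/10000
5 5 13/16
6 6 3969/5000
7 7 7651/10000
s(7y) = (1/(7651/10000) − 1)/(7) = 2349/53557 ≈ 4.3860%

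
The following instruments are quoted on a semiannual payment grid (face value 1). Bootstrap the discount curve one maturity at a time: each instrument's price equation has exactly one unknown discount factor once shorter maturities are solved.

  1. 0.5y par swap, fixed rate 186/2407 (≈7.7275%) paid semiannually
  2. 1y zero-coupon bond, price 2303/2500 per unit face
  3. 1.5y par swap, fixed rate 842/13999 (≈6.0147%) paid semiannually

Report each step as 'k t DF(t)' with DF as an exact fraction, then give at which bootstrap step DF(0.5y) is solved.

step 1 [0.5y] swap r/2=93/2407: DF=(1 − 93/2407·(0))/(1+93/2407) = 2407/2500 ≈ 0.962800
step 2 [1y] zero: DF = P = 2303/2500 ≈ 0.921200
step 3 [1.5y] swap r/2=421/13999: DF=(1 − 421/13999·(0.962800+0.921200))/(1+421/13999) = 4579/5000 ≈ 0.915800

1 1/2 2407/2500
2 1 2303/2500
3 3/2 4579/5000
DF(0.5y) is solved at step 1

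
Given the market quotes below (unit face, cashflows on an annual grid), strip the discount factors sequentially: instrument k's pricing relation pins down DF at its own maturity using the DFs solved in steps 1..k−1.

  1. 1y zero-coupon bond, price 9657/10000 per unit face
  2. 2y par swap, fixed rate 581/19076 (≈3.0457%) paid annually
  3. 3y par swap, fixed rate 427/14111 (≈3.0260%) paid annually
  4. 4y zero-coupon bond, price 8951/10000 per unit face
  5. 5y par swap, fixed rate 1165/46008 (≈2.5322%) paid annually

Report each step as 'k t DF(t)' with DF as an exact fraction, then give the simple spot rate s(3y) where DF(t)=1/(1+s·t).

step 1 [1y] zero: DF = P = 9657/10000 ≈ 0.965700
step 2 [2y] swap r/1=581/19076: DF=(1 − 581/19076·(0.965700))/(1+581/19076) = 9419/10000 ≈ 0.941900
step 3 [3y] swap r/1=427/14111: DF=(1 − 427/14111·(0.965700+0.941900))/(1+427/14111) = 4573/5000 ≈ 0.914600
step 4 [4y] zero: DF = P = 8951/10000 ≈ 0.895100
step 5 [5y] swap r/1=1165/46008: DF=(1 − 1165/46008·(0.965700+0.941900+0.914600+0.895100))/(1+1165/46008) = 1767/2000 ≈ 0.883500

1 1 9657/10000
2 2 9419/10000
3 3 4573/5000
4 4 8951/10000
5 5 1767/2000
s(3y) = (1/(4573/5000) − 1)/(3) = 427/13719 ≈ 3.1125%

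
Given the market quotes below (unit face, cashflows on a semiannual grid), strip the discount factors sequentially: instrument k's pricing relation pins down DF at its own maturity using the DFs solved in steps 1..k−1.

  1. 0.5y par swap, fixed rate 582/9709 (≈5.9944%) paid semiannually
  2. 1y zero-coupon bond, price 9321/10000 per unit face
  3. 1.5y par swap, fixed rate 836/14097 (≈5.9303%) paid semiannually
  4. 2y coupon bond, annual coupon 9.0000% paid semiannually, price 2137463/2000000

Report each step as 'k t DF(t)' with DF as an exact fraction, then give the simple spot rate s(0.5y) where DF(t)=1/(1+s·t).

1 1/2 9709/10000
2 1 9321/10000
3 3/2 2291/2500
4 2 9013/10000
s(0.5y) = (1/(9709/10000) − 1)/(1/2) = 582/9709 ≈ 5.9944%

step 1 [0.5y] swap r/2=291/9709: DF=(1 − 291/9709·(0))/(1+291/9709) = 9709/10000 ≈ 0.970900
step 2 [1y] zero: DF = P = 9321/10000 ≈ 0.932100
step 3 [1.5y] swap r/2=418/14097: DF=(1 − 418/14097·(0.970900+0.932100))/(1+418/14097) = 2291/2500 ≈ 0.916400
step 4 [2y] bond c/2=9/200: DF=(2137463/2000000 − 9/200·(0.970900+0.932100+0.916400))/(1+9/200) = 9013/10000 ≈ 0.901300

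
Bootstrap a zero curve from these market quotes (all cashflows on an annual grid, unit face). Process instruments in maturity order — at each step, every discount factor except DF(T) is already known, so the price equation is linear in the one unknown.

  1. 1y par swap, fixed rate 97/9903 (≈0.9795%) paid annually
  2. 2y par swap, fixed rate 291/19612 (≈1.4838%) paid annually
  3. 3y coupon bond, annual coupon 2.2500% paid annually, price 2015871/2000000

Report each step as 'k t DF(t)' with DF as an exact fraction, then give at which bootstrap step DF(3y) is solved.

1 1 9903/10000
2 2 9709/10000
3 3 4713/5000
DF(3y) is solved at step 3

step 1 [1y] swap r/1=97/9903: DF=(1 − 97/9903·(0))/(1+97/9903) = 9903/10000 ≈ 0.990300
step 2 [2y] swap r/1=291/19612: DF=(1 − 291/19612·(0.990300))/(1+291/19612) = 9709/10000 ≈ 0.970900
step 3 [3y] bond c/1=9/400: DF=(2015871/2000000 − 9/400·(0.990300+0.970900))/(1+9/400) = 4713/5000 ≈ 0.942600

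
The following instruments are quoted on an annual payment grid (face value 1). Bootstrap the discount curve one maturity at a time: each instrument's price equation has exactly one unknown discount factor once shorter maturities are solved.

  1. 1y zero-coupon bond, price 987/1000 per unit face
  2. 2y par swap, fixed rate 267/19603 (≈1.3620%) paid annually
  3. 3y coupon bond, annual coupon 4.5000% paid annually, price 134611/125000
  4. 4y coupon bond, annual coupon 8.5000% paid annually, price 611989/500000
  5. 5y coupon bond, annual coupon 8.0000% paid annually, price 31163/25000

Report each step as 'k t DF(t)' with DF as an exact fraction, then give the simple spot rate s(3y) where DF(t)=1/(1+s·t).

step 1 [1y] zero: DF = P = 987/1000 ≈ 0.987000
step 2 [2y] swap r/1=267/19603: DF=(1 − 267/19603·(0.987000))/(1+267/19603) = 9733/10000 ≈ 0.973300
step 3 [3y] bond c/1=9/200: DF=(134611/125000 − 9/200·(0.987000+0.973300))/(1+9/200) = 9461/10000 ≈ 0.946100
step 4 [4y] bond c/1=17/200: DF=(611989/500000 − 17/200·(0.987000+0.973300+0.946100))/(1+17/200) = 2251/2500 ≈ 0.900400
step 5 [5y] bond c/1=2/25: DF=(31163/25000 − 2/25·(0.987000+0.973300+0.946100+0.900400))/(1+2/25) = 4361/5000 ≈ 0.872200

1 1 987/1000
2 2 9733/10000
3 3 9461/10000
4 4 2251/2500
5 5 4361/5000
s(3y) = (1/(9461/10000) − 1)/(3) = 539/28383 ≈ 1.8990%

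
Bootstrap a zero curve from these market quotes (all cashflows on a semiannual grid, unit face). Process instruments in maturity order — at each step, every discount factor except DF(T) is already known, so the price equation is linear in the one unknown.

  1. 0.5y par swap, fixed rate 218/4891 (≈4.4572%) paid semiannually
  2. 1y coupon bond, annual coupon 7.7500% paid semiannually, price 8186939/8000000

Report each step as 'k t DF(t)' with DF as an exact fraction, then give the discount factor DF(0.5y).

step 1 [0.5y] swap r/2=109/4891: DF=(1 − 109/4891·(0))/(1+109/4891) = 4891/5000 ≈ 0.978200
step 2 [1y] bond c/2=31/800: DF=(8186939/8000000 − 31/800·(0.978200))/(1+31/800) = 9487/10000 ≈ 0.948700

1 1/2 4891/5000
2 1 9487/10000
DF(0.5y) = 4891/5000 ≈ 0.978200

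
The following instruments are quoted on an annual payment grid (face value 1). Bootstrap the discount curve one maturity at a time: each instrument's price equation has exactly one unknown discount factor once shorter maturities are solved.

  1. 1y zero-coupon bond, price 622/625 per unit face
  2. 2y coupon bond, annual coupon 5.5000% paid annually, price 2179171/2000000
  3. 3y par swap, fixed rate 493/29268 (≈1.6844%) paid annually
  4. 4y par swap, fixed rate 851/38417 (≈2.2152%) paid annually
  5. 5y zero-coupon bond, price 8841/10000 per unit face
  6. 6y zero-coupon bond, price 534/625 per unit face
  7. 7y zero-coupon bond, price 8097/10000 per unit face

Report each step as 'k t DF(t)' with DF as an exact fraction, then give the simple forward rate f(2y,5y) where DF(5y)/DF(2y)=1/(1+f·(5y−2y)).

1 1 622/625
2 2 9809/10000
3 3 9507/10000
4 4 9149/10000
5 5 8841/10000
6 6 534/625
7 7 8097/10000
f(2y,5y) = ((9809/10000)/(8841/10000) − 1)/(3) = 968/26523 ≈ 3.6497%

step 1 [1y] zero: DF = P = 622/625 ≈ 0.995200
step 2 [2y] bond c/1=11/200: DF=(2179171/2000000 − 11/200·(0.995200))/(1+11/200) = 9809/10000 ≈ 0.980900
step 3 [3y] swap r/1=493/29268: DF=(1 − 493/29268·(0.995200+0.980900))/(1+493/29268) = 9507/10000 ≈ 0.950700
step 4 [4y] swap r/1=851/38417: DF=(1 − 851/38417·(0.995200+0.980900+0.950700))/(1+851/38417) = 9149/10000 ≈ 0.914900
step 5 [5y] zero: DF = P = 8841/10000 ≈ 0.884100
step 6 [6y] zero: DF = P = 534/625 ≈ 0.854400
step 7 [7y] zero: DF = P = 8097/10000 ≈ 0.809700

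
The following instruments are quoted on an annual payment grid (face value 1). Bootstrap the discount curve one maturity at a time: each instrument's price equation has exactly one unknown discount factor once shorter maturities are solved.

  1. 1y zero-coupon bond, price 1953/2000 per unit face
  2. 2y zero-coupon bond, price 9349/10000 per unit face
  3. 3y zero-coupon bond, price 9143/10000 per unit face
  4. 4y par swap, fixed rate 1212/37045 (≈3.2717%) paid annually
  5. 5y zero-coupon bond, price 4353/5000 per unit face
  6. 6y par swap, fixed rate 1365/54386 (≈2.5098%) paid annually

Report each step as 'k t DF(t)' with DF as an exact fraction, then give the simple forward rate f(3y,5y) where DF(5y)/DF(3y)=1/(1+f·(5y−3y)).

step 1 [1y] zero: DF = P = 1953/2000 ≈ 0.976500
step 2 [2y] zero: DF = P = 9349/10000 ≈ 0.934900
step 3 [3y] zero: DF = P = 9143/10000 ≈ 0.914300
step 4 [4y] swap r/1=1212/37045: DF=(1 − 1212/37045·(0.976500+0.934900+0.914300))/(1+1212/37045) = 2197/2500 ≈ 0.878800
step 5 [5y] zero: DF = P = 4353/5000 ≈ 0.870600
step 6 [6y] swap r/1=1365/54386: DF=(1 − 1365/54386·(0.976500+0.934900+0.914300+0.878800+0.870600))/(1+1365/54386) = 1727/2000 ≈ 0.863500

1 1 1953/2000
2 2 9349/10000
3 3 9143/10000
4 4 2197/2500
5 5 4353/5000
6 6 1727/2000
f(3y,5y) = ((9143/10000)/(4353/5000) − 1)/(2) = 437/17412 ≈ 2.5098%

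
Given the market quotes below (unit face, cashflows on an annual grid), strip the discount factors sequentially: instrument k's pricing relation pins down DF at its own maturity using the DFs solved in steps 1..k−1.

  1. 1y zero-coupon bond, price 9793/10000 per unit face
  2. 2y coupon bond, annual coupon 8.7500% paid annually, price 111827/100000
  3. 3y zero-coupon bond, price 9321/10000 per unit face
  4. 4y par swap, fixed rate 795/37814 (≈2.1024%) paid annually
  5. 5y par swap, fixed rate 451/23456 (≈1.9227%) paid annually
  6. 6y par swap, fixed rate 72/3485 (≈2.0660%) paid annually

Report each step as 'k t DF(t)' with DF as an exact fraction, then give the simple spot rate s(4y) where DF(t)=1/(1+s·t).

1 1 9793/10000
2 2 1899/2000
3 3 9321/10000
4 4 1841/2000
5 5 4549/5000
6 6 553/625
s(4y) = (1/(1841/2000) − 1)/(4) = 159/7364 ≈ 2.1592%

step 1 [1y] zero: DF = P = 9793/10000 ≈ 0.979300
step 2 [2y] bond c/1=7/80: DF=(111827/100000 − 7/80·(0.979300))/(1+7/80) = 1899/2000 ≈ 0.949500
step 3 [3y] zero: DF = P = 9321/10000 ≈ 0.932100
step 4 [4y] swap r/1=795/37814: DF=(1 − 795/37814·(0.979300+0.949500+0.932100))/(1+795/37814) = 1841/2000 ≈ 0.920500
step 5 [5y] swap r/1=451/23456: DF=(1 − 451/23456·(0.979300+0.949500+0.932100+0.920500))/(1+451/23456) = 4549/5000 ≈ 0.909800
step 6 [6y] swap r/1=72/3485: DF=(1 − 72/3485·(0.979300+0.949500+0.932100+0.920500+0.909800))/(1+72/3485) = 553/625 ≈ 0.884800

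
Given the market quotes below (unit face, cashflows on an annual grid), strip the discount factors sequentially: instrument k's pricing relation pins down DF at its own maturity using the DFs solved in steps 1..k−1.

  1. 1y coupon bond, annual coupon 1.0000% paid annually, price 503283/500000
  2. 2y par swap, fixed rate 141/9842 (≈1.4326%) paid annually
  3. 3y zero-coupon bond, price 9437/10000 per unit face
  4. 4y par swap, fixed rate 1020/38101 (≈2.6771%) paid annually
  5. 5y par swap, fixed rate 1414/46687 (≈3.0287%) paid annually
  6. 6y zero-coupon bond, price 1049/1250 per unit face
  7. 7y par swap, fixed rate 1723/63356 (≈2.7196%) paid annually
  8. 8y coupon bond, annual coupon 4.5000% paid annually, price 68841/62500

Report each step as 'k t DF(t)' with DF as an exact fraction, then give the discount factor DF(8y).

step 1 [1y] bond c/1=1/100: DF=(503283/500000 − 1/100·(0))/(1+1/100) = 4983/5000 ≈ 0.996600
step 2 [2y] swap r/1=141/9842: DF=(1 − 141/9842·(0.996600))/(1+141/9842) = 4859/5000 ≈ 0.971800
step 3 [3y] zero: DF = P = 9437/10000 ≈ 0.943700
step 4 [4y] swap r/1=1020/38101: DF=(1 − 1020/38101·(0.996600+0.971800+0.943700))/(1+1020/38101) = 449/500 ≈ 0.898000
step 5 [5y] swap r/1=1414/46687: DF=(1 − 1414/46687·(0.996600+0.971800+0.943700+0.898000))/(1+1414/46687) = 4293/5000 ≈ 0.858600
step 6 [6y] zero: DF = P = 1049/1250 ≈ 0.839200
step 7 [7y] swap r/1=1723/63356: DF=(1 − 1723/63356·(0.996600+0.971800+0.943700+0.898000+0.858600+0.839200))/(1+1723/63356) = 8277/10000 ≈ 0.827700
step 8 [8y] bond c/1=9/200: DF=(68841/62500 − 9/200·(0.996600+0.971800+0.943700+0.898000+0.858600+0.839200+0.827700))/(1+9/200) = 1953/2500 ≈ 0.781200

1 1 4983/5000
2 2 4859/5000
3 3 9437/10000
4 4 449/500
5 5 4293/5000
6 6 1049/1250
7 7 8277/10000
8 8 1953/2500
DF(8y) = 1953/2500 ≈ 0.781200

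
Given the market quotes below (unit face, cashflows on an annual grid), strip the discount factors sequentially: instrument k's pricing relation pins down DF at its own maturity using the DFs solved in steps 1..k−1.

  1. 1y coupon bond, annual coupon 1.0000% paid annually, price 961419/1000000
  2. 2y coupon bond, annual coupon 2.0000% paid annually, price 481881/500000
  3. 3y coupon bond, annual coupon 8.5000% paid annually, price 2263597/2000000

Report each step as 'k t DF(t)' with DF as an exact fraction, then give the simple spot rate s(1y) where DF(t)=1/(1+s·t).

1 1 9519/10000
2 2 4631/5000
3 3 112/125
s(1y) = (1/(9519/10000) − 1)/(1) = 481/9519 ≈ 5.0531%

step 1 [1y] bond c/1=1/100: DF=(961419/1000000 − 1/100·(0))/(1+1/100) = 9519/10000 ≈ 0.951900
step 2 [2y] bond c/1=1/50: DF=(481881/500000 − 1/50·(0.951900))/(1+1/50) = 4631/5000 ≈ 0.926200
step 3 [3y] bond c/1=17/200: DF=(2263597/2000000 − 17/200·(0.951900+0.926200))/(1+17/200) = 112/125 ≈ 0.896000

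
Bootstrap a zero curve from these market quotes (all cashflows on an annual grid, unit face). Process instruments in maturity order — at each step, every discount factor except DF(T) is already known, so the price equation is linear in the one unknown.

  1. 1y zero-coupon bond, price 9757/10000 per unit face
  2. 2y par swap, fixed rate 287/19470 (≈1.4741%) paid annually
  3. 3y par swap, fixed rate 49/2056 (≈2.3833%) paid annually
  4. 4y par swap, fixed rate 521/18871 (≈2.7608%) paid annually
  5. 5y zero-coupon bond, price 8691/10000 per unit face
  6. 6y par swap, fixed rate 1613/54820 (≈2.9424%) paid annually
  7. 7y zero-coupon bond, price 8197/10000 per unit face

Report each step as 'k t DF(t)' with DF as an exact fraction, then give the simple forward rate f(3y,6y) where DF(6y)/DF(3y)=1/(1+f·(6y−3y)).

1 1 9757/10000
2 2 9713/10000
3 3 4657/5000
4 4 4479/5000
5 5 8691/10000
6 6 8387/10000
7 7 8197/10000
f(3y,6y) = ((4657/5000)/(8387/10000) − 1)/(3) = 309/8387 ≈ 3.6843%

step 1 [1y] zero: DF = P = 9757/10000 ≈ 0.975700
step 2 [2y] swap r/1=287/19470: DF=(1 − 287/19470·(0.975700))/(1+287/19470) = 9713/10000 ≈ 0.971300
step 3 [3y] swap r/1=49/2056: DF=(1 − 49/2056·(0.975700+0.971300))/(1+49/2056) = 4657/5000 ≈ 0.931400
step 4 [4y] swap r/1=521/18871: DF=(1 − 521/18871·(0.975700+0.971300+0.931400))/(1+521/18871) = 4479/5000 ≈ 0.895800
step 5 [5y] zero: DF = P = 8691/10000 ≈ 0.869100
step 6 [6y] swap r/1=1613/54820: DF=(1 − 1613/54820·(0.975700+0.971300+0.931400+0.895800+0.869100))/(1+1613/54820) = 8387/10000 ≈ 0.838700
step 7 [7y] zero: DF = P = 8197/10000 ≈ 0.819700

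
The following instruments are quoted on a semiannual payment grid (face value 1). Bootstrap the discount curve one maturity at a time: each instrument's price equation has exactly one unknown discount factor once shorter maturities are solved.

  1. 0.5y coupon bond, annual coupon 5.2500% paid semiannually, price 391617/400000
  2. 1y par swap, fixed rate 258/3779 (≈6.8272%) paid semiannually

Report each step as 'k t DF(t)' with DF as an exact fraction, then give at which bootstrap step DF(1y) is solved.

1 1/2 477/500
2 1 1871/2000
DF(1y) is solved at step 2

step 1 [0.5y] bond c/2=21/800: DF=(391617/400000 − 21/800·(0))/(1+21/800) = 477/500 ≈ 0.954000
step 2 [1y] swap r/2=129/3779: DF=(1 − 129/3779·(0.954000))/(1+129/3779) = 1871/2000 ≈ 0.935500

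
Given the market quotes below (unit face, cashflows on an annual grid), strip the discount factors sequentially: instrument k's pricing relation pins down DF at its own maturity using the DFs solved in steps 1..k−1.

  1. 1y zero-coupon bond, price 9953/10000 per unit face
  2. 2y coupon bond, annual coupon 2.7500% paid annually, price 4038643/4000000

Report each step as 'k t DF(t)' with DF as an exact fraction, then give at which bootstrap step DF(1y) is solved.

1 1 9953/10000
2 2 239/250
DF(1y) is solved at step 1

step 1 [1y] zero: DF = P = 9953/10000 ≈ 0.995300
step 2 [2y] bond c/1=11/400: DF=(4038643/4000000 − 11/400·(0.995300))/(1+11/400) = 239/250 ≈ 0.956000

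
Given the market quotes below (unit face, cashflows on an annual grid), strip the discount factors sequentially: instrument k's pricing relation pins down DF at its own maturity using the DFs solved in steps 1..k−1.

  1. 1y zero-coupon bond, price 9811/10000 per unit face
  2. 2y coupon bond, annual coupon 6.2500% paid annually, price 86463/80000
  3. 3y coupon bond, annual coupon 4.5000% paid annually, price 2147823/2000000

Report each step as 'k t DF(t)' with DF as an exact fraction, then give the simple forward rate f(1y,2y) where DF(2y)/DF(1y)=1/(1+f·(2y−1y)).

1 1 9811/10000
2 2 1919/2000
3 3 9441/10000
f(1y,2y) = ((9811/10000)/(1919/2000) − 1)/(1) = 216/9595 ≈ 2.2512%

step 1 [1y] zero: DF = P = 9811/10000 ≈ 0.981100
step 2 [2y] bond c/1=1/16: DF=(86463/80000 − 1/16·(0.981100))/(1+1/16) = 1919/2000 ≈ 0.959500
step 3 [3y] bond c/1=9/200: DF=(2147823/2000000 − 9/200·(0.981100+0.959500))/(1+9/200) = 9441/10000 ≈ 0.944100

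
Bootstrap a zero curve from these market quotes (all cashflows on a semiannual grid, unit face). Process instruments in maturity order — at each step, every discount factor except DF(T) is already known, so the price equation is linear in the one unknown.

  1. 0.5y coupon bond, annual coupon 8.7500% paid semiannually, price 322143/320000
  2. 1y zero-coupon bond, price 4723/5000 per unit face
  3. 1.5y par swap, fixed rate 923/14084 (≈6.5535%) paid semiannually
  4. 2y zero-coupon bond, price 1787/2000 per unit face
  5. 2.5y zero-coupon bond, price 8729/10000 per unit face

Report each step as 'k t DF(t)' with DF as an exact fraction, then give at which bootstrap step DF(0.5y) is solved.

step 1 [0.5y] bond c/2=7/160: DF=(322143/320000 − 7/160·(0))/(1+7/160) = 1929/2000 ≈ 0.964500
step 2 [1y] zero: DF = P = 4723/5000 ≈ 0.944600
step 3 [1.5y] swap r/2=923/28168: DF=(1 − 923/28168·(0.964500+0.944600))/(1+923/28168) = 9077/10000 ≈ 0.907700
step 4 [2y] zero: DF = P = 1787/2000 ≈ 0.893500
step 5 [2.5y] zero: DF = P = 8729/10000 ≈ 0.872900

1 1/2 1929/2000
2 1 4723/5000
3 3/2 9077/10000
4 2 1787/2000
5 5/2 8729/10000
DF(0.5y) is solved at step 1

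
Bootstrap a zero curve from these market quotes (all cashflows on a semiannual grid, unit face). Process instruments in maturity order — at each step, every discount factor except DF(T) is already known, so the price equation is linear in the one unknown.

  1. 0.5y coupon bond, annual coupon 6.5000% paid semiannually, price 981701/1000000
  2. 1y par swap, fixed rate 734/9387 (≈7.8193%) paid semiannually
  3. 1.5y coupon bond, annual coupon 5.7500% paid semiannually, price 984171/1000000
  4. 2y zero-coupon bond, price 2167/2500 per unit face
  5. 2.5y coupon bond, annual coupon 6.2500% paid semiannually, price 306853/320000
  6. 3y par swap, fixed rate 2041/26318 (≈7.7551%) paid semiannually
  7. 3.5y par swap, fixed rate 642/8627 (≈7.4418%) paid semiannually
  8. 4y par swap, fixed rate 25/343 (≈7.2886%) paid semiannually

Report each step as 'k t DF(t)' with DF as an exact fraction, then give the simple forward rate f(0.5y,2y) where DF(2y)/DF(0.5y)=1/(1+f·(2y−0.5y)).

1 1/2 2377/2500
2 1 4633/5000
3 3/2 4521/5000
4 2 2167/2500
5 5/2 8193/10000
6 3 7959/10000
7 7/2 7753/10000
8 4 301/400
f(0.5y,2y) = ((2377/2500)/(2167/2500) − 1)/(3/2) = 140/2167 ≈ 6.4605%

step 1 [0.5y] bond c/2=13/400: DF=(981701/1000000 − 13/400·(0))/(1+13/400) = 2377/2500 ≈ 0.950800
step 2 [1y] swap r/2=367/9387: DF=(1 − 367/9387·(0.950800))/(1+367/9387) = 4633/5000 ≈ 0.926600
step 3 [1.5y] bond c/2=23/800: DF=(984171/1000000 − 23/800·(0.950800+0.926600))/(1+23/800) = 4521/5000 ≈ 0.904200
step 4 [2y] zero: DF = P = 2167/2500 ≈ 0.866800
step 5 [2.5y] bond c/2=1/32: DF=(306853/320000 − 1/32·(0.950800+0.926600+0.904200+0.866800))/(1+1/32) = 8193/10000 ≈ 0.819300
step 6 [3y] swap r/2=2041/52636: DF=(1 − 2041/52636·(0.950800+0.926600+0.904200+0.866800+0.819300))/(1+2041/52636) = 7959/10000 ≈ 0.795900
step 7 [3.5y] swap r/2=321/8627: DF=(1 − 321/8627·(0.950800+0.926600+0.904200+0.866800+0.819300+0.795900))/(1+321/8627) = 7753/10000 ≈ 0.775300
step 8 [4y] swap r/2=25/686: DF=(1 − 25/686·(0.950800+0.926600+0.904200+0.866800+0.819300+0.795900+0.775300))/(1+25/686) = 301/400 ≈ 0.752500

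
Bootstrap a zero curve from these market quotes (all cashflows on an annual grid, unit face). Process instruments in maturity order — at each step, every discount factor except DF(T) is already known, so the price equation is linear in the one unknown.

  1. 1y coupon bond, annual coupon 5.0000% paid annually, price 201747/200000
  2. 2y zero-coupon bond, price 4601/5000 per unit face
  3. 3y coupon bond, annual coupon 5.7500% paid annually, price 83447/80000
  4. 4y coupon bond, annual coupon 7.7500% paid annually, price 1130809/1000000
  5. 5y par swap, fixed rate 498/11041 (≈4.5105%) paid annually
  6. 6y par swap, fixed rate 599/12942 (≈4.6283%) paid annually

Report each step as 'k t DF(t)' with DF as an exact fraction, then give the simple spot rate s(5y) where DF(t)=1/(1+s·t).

1 1 9607/10000
2 2 4601/5000
3 3 8841/10000
4 4 4253/5000
5 5 1001/1250
6 6 1901/2500
s(5y) = (1/(1001/1250) − 1)/(5) = 249/5005 ≈ 4.9750%

step 1 [1y] bond c/1=1/20: DF=(201747/200000 − 1/20·(0))/(1+1/20) = 9607/10000 ≈ 0.960700
step 2 [2y] zero: DF = P = 4601/5000 ≈ 0.920200
step 3 [3y] bond c/1=23/400: DF=(83447/80000 − 23/400·(0.960700+0.920200))/(1+23/400) = 8841/10000 ≈ 0.884100
step 4 [4y] bond c/1=31/400: DF=(1130809/1000000 − 31/400·(0.960700+0.920200+0.884100))/(1+31/400) = 4253/5000 ≈ 0.850600
step 5 [5y] swap r/1=498/11041: DF=(1 − 498/11041·(0.960700+0.920200+0.884100+0.850600))/(1+498/11041) = 1001/1250 ≈ 0.800800
step 6 [6y] swap r/1=599/12942: DF=(1 − 599/12942·(0.960700+0.920200+0.884100+0.850600+0.800800))/(1+599/12942) = 1901/2500 ≈ 0.760400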